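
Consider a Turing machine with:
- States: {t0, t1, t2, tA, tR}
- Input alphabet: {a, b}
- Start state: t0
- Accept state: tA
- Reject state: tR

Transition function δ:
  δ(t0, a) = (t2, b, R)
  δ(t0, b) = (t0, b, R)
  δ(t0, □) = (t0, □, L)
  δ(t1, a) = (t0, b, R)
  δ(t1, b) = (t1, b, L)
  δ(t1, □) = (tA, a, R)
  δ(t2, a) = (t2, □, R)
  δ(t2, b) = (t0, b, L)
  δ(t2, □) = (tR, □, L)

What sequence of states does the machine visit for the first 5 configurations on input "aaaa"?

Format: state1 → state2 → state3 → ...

Execution trace:
Initial: [t0]aaaa
Step 1: δ(t0, a) = (t2, b, R) → b[t2]aaa
Step 2: δ(t2, a) = (t2, □, R) → b□[t2]aa
Step 3: δ(t2, a) = (t2, □, R) → b□□[t2]a
Step 4: δ(t2, a) = (t2, □, R) → b□□□[t2]□

State sequence: t0 → t2 → t2 → t2 → t2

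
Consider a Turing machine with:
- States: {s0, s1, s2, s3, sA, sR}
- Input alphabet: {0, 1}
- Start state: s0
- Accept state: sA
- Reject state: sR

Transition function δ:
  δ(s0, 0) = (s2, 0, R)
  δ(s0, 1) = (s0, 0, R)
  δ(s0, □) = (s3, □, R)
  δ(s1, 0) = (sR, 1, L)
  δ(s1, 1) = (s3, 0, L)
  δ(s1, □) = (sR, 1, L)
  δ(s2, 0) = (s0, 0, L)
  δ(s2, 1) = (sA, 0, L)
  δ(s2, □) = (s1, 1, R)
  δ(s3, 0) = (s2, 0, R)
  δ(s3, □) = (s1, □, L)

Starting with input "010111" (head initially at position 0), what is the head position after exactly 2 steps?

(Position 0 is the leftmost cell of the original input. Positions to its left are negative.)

Execution trace (head position shown):
Step 0: [s0]010111  (head at position 0)
Step 1: move right → 0[s2]10111  (head at position 1)
Step 2: move left → [sA]000111  (head at position 0)

After 2 steps, the head is at position 0.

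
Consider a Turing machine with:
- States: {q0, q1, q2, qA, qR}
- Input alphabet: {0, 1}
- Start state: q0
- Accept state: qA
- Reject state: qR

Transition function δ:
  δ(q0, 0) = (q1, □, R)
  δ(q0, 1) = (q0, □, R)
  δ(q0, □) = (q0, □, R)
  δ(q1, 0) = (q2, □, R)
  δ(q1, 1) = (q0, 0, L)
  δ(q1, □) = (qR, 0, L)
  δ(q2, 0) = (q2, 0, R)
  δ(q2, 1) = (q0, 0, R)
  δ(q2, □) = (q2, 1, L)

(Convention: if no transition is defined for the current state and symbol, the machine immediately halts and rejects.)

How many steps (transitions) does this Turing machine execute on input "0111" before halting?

Execution trace:
Initial: [q0]0111
Step 1: δ(q0, 0) = (q1, □, R) → □[q1]111
Step 2: δ(q1, 1) = (q0, 0, L) → [q0]□011
Step 3: δ(q0, □) = (q0, □, R) → □[q0]011
Step 4: δ(q0, 0) = (q1, □, R) → □□[q1]11
Step 5: δ(q1, 1) = (q0, 0, L) → □[q0]□01
Step 6: δ(q0, □) = (q0, □, R) → □□[q0]01
Step 7: δ(q0, 0) = (q1, □, R) → □□□[q1]1
Step 8: δ(q1, 1) = (q0, 0, L) → □□[q0]□0
Step 9: δ(q0, □) = (q0, □, R) → □□□[q0]0
Step 10: δ(q0, 0) = (q1, □, R) → □□□□[q1]□
Step 11: δ(q1, □) = (qR, 0, L) → □□□[qR]□0

The machine reaches the reject state qR and halts.

The machine executed 11 steps before halting.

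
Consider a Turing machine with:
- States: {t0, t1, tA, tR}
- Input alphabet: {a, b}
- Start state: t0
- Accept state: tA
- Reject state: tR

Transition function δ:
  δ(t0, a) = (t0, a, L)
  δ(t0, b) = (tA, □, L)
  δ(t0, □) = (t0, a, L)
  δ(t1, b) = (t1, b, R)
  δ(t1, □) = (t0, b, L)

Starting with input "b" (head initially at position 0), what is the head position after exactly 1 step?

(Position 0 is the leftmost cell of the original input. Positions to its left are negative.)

Execution trace (head position shown):
Step 0: [t0]b  (head at position 0)
Step 1: move left → [tA]□□  (head at position -1)

After 1 step, the head is at position -1.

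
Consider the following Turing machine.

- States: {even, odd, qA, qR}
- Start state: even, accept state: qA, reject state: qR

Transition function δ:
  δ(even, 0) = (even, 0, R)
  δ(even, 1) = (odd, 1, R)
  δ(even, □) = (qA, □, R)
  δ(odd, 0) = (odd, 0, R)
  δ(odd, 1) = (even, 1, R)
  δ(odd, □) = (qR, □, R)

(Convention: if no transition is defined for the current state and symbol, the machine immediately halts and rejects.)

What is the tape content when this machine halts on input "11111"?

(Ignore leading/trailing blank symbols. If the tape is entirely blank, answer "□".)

Execution trace:
Initial: [even]11111
Step 1: δ(even, 1) = (odd, 1, R) → 1[odd]1111
Step 2: δ(odd, 1) = (even, 1, R) → 11[even]111
Step 3: δ(even, 1) = (odd, 1, R) → 111[odd]11
Step 4: δ(odd, 1) = (even, 1, R) → 1111[even]1
Step 5: δ(even, 1) = (odd, 1, R) → 11111[odd]□
Step 6: δ(odd, □) = (qR, □, R) → 11111□[qR]□

The machine reaches the reject state qR and halts.

Final tape (ignoring leading/trailing blanks): 11111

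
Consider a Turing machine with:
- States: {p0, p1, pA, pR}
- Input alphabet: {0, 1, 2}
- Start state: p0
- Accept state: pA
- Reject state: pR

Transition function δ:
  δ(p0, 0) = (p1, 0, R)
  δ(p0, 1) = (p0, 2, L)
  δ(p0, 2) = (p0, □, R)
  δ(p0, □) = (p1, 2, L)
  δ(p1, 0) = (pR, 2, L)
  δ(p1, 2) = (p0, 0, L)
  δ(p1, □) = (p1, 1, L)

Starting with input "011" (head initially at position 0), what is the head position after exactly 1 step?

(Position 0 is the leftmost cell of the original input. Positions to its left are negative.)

Execution trace (head position shown):
Step 0: [p0]011  (head at position 0)
Step 1: move right → 0[p1]11  (head at position 1)

After 1 step, the head is at position 1.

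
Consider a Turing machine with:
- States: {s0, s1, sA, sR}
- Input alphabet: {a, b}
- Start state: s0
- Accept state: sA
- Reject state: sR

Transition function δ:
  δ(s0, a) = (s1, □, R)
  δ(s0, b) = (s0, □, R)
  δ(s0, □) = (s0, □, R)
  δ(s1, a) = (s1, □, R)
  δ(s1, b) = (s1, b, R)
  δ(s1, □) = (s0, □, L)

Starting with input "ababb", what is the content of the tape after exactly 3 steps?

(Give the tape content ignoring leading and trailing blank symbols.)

Execution trace:
Initial: [s0]ababb
Step 1: δ(s0, a) = (s1, □, R) → □[s1]babb
Step 2: δ(s1, b) = (s1, b, R) → □b[s1]abb
Step 3: δ(s1, a) = (s1, □, R) → □b□[s1]bb

After 3 steps, the tape (ignoring leading/trailing blanks) is: b□bb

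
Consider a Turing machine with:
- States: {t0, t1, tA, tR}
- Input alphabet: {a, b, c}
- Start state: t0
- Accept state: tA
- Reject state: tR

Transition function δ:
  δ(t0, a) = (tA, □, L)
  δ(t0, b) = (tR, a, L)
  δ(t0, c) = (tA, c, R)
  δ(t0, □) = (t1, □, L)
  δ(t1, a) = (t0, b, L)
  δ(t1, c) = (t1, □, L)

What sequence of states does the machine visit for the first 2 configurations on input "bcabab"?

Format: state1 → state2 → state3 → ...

Execution trace:
Initial: [t0]bcabab
Step 1: δ(t0, b) = (tR, a, L) → [tR]□acabab

The machine reaches the reject state tR and halts.

State sequence: t0 → tR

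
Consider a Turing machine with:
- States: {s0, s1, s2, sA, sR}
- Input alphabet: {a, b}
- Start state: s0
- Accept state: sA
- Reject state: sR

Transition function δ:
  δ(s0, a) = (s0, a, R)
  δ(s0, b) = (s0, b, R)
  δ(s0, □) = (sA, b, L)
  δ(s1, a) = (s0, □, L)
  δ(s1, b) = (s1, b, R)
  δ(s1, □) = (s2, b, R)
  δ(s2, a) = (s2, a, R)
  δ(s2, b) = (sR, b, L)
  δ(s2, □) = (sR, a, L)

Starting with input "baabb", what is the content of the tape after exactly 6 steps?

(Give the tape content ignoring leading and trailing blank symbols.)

Execution trace:
Initial: [s0]baabb
Step 1: δ(s0, b) = (s0, b, R) → b[s0]aabb
Step 2: δ(s0, a) = (s0, a, R) → ba[s0]abb
Step 3: δ(s0, a) = (s0, a, R) → baa[s0]bb
Step 4: δ(s0, b) = (s0, b, R) → baab[s0]b
Step 5: δ(s0, b) = (s0, b, R) → baabb[s0]□
Step 6: δ(s0, □) = (sA, b, L) → baab[sA]bb

The machine reaches the accept state sA and halts.

After 6 steps, the tape (ignoring leading/trailing blanks) is: baabbb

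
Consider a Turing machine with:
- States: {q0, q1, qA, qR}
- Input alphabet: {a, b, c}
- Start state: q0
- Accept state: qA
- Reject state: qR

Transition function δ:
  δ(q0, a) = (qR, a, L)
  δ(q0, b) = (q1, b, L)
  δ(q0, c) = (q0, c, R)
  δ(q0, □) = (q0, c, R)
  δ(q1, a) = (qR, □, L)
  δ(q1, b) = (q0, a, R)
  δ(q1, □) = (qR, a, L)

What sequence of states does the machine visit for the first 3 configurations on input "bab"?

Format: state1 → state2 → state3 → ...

Execution trace:
Initial: [q0]bab
Step 1: δ(q0, b) = (q1, b, L) → [q1]□bab
Step 2: δ(q1, □) = (qR, a, L) → [qR]□abab

The machine reaches the reject state qR and halts.

State sequence: q0 → q1 → qR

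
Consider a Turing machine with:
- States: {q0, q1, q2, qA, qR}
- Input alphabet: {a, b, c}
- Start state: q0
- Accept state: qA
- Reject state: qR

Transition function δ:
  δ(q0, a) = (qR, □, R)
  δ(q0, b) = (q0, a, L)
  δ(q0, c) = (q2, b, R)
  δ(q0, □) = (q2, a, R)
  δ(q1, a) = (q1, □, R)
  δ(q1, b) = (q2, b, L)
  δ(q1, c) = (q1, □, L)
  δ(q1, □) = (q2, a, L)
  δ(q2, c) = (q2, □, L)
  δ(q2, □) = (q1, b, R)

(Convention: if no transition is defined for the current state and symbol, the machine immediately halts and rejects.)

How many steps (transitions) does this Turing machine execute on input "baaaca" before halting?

Execution trace:
Initial: [q0]baaaca
Step 1: δ(q0, b) = (q0, a, L) → [q0]□aaaaca
Step 2: δ(q0, □) = (q2, a, R) → a[q2]aaaaca

No transition is defined for δ(q2, a). By convention the machine halts and rejects.

The machine executed 2 steps before halting.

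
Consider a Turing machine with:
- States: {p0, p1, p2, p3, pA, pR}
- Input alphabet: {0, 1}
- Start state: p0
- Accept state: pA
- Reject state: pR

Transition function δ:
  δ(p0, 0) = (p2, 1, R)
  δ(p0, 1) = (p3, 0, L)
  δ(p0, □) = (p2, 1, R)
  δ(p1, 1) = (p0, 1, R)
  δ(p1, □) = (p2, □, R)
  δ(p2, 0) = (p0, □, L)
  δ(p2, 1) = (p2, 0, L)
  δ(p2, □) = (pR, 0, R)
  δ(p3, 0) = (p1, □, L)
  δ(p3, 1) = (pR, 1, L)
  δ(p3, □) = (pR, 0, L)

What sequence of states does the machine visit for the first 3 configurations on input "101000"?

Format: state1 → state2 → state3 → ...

Execution trace:
Initial: [p0]101000
Step 1: δ(p0, 1) = (p3, 0, L) → [p3]□001000
Step 2: δ(p3, □) = (pR, 0, L) → [pR]□0001000

The machine reaches the reject state pR and halts.

State sequence: p0 → p3 → pR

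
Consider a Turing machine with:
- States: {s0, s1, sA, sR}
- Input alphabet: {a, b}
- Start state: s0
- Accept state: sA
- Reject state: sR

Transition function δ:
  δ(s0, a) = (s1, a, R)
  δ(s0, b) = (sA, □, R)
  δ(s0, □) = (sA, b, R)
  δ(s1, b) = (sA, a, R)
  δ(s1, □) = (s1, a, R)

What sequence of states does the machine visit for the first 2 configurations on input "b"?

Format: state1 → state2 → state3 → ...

Execution trace:
Initial: [s0]b
Step 1: δ(s0, b) = (sA, □, R) → □[sA]□

The machine reaches the accept state sA and halts.

State sequence: s0 → sA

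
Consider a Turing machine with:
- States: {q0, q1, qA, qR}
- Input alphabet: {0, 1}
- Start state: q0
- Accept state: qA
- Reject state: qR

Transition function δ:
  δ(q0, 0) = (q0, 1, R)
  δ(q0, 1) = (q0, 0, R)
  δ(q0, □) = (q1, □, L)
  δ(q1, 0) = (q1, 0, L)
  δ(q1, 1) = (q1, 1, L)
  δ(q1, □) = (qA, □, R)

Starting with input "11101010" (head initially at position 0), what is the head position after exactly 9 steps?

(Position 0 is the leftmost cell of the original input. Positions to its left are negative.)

Execution trace (head position shown):
Step 0: [q0]11101010  (head at position 0)
Step 1: move right → 0[q0]1101010  (head at position 1)
Step 2: move right → 00[q0]101010  (head at position 2)
Step 3: move right → 000[q0]01010  (head at position 3)
Step 4: move right → 0001[q0]1010  (head at position 4)
Step 5: move right → 00010[q0]010  (head at position 5)
Step 6: move right → 000101[q0]10  (head at position 6)
Step 7: move right → 0001010[q0]0  (head at position 7)
Step 8: move right → 00010101[q0]□  (head at position 8)
Step 9: move left → 0001010[q1]1□  (head at position 7)

After 9 steps, the head is at position 7.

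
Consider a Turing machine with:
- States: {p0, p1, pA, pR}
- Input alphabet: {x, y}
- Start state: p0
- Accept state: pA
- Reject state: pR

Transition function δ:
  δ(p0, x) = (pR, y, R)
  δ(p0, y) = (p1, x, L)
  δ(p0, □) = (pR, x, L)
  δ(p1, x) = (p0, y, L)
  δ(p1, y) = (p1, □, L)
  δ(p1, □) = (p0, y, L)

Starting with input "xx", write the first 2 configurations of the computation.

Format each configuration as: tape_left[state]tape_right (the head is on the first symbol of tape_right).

Transitions applied:
Step 1: δ(p0, x) = (pR, y, R)

The first 2 configurations are:
[p0]xx ⊢ y[pR]x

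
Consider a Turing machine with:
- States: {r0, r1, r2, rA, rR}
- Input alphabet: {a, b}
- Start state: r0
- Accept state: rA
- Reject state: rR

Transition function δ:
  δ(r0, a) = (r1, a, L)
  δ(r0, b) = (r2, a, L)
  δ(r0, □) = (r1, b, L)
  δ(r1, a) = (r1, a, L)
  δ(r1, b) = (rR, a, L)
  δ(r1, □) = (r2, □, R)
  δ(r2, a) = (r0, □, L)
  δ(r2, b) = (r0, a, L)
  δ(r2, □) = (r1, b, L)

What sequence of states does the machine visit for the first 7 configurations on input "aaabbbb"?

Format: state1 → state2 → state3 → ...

Execution trace:
Initial: [r0]aaabbbb
Step 1: δ(r0, a) = (r1, a, L) → [r1]□aaabbbb
Step 2: δ(r1, □) = (r2, □, R) → □[r2]aaabbbb
Step 3: δ(r2, a) = (r0, □, L) → [r0]□□aabbbb
Step 4: δ(r0, □) = (r1, b, L) → [r1]□b□aabbbb
Step 5: δ(r1, □) = (r2, □, R) → □[r2]b□aabbbb
Step 6: δ(r2, b) = (r0, a, L) → [r0]□a□aabbbb

State sequence: r0 → r1 → r2 → r0 → r1 → r2 → r0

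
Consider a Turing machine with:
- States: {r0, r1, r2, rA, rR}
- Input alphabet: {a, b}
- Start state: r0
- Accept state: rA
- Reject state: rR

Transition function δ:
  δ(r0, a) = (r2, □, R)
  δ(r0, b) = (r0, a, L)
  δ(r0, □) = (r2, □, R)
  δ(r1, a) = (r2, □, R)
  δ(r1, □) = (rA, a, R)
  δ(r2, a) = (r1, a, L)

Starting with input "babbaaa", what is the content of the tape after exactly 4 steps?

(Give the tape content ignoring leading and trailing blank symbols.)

Execution trace:
Initial: [r0]babbaaa
Step 1: δ(r0, b) = (r0, a, L) → [r0]□aabbaaa
Step 2: δ(r0, □) = (r2, □, R) → □[r2]aabbaaa
Step 3: δ(r2, a) = (r1, a, L) → [r1]□aabbaaa
Step 4: δ(r1, □) = (rA, a, R) → a[rA]aabbaaa

The machine reaches the accept state rA and halts.

After 4 steps, the tape (ignoring leading/trailing blanks) is: aaabbaaa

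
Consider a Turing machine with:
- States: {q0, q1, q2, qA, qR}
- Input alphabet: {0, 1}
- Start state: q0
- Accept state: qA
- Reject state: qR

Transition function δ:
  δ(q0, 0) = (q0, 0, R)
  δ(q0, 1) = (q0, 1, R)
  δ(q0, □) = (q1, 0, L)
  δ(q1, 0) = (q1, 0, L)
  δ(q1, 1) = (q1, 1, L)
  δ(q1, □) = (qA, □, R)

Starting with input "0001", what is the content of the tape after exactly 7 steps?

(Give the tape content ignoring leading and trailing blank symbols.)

Execution trace:
Initial: [q0]0001
Step 1: δ(q0, 0) = (q0, 0, R) → 0[q0]001
Step 2: δ(q0, 0) = (q0, 0, R) → 00[q0]01
Step 3: δ(q0, 0) = (q0, 0, R) → 000[q0]1
Step 4: δ(q0, 1) = (q0, 1, R) → 0001[q0]□
Step 5: δ(q0, □) = (q1, 0, L) → 000[q1]10
Step 6: δ(q1, 1) = (q1, 1, L) → 00[q1]010
Step 7: δ(q1, 0) = (q1, 0, L) → 0[q1]0010

After 7 steps, the tape (ignoring leading/trailing blanks) is: 00010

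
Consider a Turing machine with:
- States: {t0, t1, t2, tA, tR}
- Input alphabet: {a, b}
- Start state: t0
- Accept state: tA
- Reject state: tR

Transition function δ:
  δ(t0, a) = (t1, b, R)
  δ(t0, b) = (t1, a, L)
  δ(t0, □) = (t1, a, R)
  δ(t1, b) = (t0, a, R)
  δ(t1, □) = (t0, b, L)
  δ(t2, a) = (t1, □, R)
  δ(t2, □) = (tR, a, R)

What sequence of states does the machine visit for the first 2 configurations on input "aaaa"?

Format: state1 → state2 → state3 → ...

Execution trace:
Initial: [t0]aaaa
Step 1: δ(t0, a) = (t1, b, R) → b[t1]aaa

No transition is defined for δ(t1, a). By convention the machine halts and rejects.

State sequence: t0 → t1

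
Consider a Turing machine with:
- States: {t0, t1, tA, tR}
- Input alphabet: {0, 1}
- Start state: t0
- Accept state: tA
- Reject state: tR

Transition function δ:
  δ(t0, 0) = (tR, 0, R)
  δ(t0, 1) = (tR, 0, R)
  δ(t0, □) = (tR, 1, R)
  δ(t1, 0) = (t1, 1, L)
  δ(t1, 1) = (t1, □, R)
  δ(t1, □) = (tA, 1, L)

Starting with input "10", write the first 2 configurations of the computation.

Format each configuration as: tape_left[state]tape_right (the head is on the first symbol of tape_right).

Transitions applied:
Step 1: δ(t0, 1) = (tR, 0, R)

The first 2 configurations are:
[t0]10 ⊢ 0[tR]0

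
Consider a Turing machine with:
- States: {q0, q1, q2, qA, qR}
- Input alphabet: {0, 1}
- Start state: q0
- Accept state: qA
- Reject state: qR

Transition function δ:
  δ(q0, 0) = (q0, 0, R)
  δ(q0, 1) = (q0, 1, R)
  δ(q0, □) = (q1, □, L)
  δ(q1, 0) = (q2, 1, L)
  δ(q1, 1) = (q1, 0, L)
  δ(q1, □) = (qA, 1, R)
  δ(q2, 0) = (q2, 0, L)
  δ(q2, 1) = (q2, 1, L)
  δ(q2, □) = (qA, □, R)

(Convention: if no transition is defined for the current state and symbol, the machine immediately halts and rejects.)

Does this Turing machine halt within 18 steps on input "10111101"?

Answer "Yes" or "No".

Execution trace:
Initial: [q0]10111101
Step 1: δ(q0, 1) = (q0, 1, R) → 1[q0]0111101
Step 2: δ(q0, 0) = (q0, 0, R) → 10[q0]111101
Step 3: δ(q0, 1) = (q0, 1, R) → 101[q0]11101
Step 4: δ(q0, 1) = (q0, 1, R) → 1011[q0]1101
Step 5: δ(q0, 1) = (q0, 1, R) → 10111[q0]101
Step 6: δ(q0, 1) = (q0, 1, R) → 101111[q0]01
Step 7: δ(q0, 0) = (q0, 0, R) → 1011110[q0]1
Step 8: δ(q0, 1) = (q0, 1, R) → 10111101[q0]□
Step 9: δ(q0, □) = (q1, □, L) → 1011110[q1]1□
Step 10: δ(q1, 1) = (q1, 0, L) → 101111[q1]00□
Step 11: δ(q1, 0) = (q2, 1, L) → 10111[q2]110□
Step 12: δ(q2, 1) = (q2, 1, L) → 1011[q2]1110□
Step 13: δ(q2, 1) = (q2, 1, L) → 101[q2]11110□
Step 14: δ(q2, 1) = (q2, 1, L) → 10[q2]111110□
Step 15: δ(q2, 1) = (q2, 1, L) → 1[q2]0111110□
Step 16: δ(q2, 0) = (q2, 0, L) → [q2]10111110□
Step 17: δ(q2, 1) = (q2, 1, L) → [q2]□10111110□
Step 18: δ(q2, □) = (qA, □, R) → □[qA]10111110□

The machine reaches the accept state qA and halts.
The machine halted after 18 steps (within the 18-step bound).

Answer: Yes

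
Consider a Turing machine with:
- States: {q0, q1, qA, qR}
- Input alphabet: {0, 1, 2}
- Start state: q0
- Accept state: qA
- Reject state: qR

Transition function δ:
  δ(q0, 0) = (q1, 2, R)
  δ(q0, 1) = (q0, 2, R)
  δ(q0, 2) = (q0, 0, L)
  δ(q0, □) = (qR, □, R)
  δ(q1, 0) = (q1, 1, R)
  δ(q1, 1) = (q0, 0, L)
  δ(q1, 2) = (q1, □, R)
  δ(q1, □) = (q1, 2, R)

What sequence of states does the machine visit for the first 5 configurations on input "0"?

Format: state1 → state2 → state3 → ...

Execution trace:
Initial: [q0]0
Step 1: δ(q0, 0) = (q1, 2, R) → 2[q1]□
Step 2: δ(q1, □) = (q1, 2, R) → 22[q1]□
Step 3: δ(q1, □) = (q1, 2, R) → 222[q1]□
Step 4: δ(q1, □) = (q1, 2, R) → 2222[q1]□

State sequence: q0 → q1 → q1 → q1 → q1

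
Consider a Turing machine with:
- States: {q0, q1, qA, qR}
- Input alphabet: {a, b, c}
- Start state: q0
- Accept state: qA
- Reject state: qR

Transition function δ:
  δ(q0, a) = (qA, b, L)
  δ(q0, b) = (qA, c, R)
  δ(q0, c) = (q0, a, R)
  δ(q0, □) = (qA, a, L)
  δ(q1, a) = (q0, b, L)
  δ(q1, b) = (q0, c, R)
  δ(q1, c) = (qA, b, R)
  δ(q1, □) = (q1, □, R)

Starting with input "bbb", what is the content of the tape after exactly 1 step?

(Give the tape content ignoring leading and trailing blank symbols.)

Execution trace:
Initial: [q0]bbb
Step 1: δ(q0, b) = (qA, c, R) → c[qA]bb

The machine reaches the accept state qA and halts.

After 1 step, the tape (ignoring leading/trailing blanks) is: cbb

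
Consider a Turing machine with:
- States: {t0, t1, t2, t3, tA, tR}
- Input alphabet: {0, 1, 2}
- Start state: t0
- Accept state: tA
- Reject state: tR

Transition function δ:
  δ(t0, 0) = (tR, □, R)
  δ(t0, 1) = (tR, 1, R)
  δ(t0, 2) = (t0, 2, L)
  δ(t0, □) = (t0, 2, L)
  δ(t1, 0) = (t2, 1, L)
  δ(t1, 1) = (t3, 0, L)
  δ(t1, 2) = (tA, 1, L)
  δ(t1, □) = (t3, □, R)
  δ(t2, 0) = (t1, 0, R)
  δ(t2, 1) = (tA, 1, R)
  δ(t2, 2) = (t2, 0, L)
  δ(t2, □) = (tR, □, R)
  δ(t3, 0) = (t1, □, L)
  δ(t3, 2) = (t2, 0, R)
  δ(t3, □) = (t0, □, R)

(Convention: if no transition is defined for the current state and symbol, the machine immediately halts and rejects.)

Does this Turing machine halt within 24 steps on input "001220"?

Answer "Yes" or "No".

Execution trace:
Initial: [t0]001220
Step 1: δ(t0, 0) = (tR, □, R) → □[tR]01220

The machine reaches the reject state tR and halts.
The machine halted after 1 step (within the 24-step bound).

Answer: Yes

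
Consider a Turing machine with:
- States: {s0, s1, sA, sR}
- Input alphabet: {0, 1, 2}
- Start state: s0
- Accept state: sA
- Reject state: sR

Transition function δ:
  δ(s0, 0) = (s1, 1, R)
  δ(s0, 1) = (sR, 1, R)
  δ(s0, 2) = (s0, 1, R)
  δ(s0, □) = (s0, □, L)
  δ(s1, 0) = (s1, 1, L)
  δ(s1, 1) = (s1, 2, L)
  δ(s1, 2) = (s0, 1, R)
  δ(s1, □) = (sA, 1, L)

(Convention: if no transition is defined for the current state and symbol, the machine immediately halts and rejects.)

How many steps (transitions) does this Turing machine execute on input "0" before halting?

Execution trace:
Initial: [s0]0
Step 1: δ(s0, 0) = (s1, 1, R) → 1[s1]□
Step 2: δ(s1, □) = (sA, 1, L) → [sA]11

The machine reaches the accept state sA and halts.

The machine executed 2 steps before halting.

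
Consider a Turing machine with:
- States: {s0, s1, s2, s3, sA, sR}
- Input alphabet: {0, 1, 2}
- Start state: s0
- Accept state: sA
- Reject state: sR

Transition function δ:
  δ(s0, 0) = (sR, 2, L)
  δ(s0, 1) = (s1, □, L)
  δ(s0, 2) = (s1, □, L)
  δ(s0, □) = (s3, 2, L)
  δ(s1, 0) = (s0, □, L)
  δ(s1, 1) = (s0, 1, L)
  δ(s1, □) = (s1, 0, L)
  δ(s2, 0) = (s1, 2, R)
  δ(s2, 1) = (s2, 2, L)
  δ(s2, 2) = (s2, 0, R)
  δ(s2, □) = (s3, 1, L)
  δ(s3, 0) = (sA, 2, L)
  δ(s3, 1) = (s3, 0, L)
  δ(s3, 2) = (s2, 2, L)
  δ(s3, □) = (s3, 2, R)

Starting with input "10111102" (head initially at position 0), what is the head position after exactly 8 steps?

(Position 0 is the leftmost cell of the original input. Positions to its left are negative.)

Execution trace (head position shown):
Step 0: [s0]10111102  (head at position 0)
Step 1: move left → [s1]□□0111102  (head at position -1)
Step 2: move left → [s1]□0□0111102  (head at position -2)
Step 3: move left → [s1]□00□0111102  (head at position -3)
Step 4: move left → [s1]□000□0111102  (head at position -4)
Step 5: move left → [s1]□0000□0111102  (head at position -5)
Step 6: move left → [s1]□00000□0111102  (head at position -6)
Step 7: move left → [s1]□000000□0111102  (head at position -7)
Step 8: move left → [s1]□0000000□0111102  (head at position -8)

After 8 steps, the head is at position -8.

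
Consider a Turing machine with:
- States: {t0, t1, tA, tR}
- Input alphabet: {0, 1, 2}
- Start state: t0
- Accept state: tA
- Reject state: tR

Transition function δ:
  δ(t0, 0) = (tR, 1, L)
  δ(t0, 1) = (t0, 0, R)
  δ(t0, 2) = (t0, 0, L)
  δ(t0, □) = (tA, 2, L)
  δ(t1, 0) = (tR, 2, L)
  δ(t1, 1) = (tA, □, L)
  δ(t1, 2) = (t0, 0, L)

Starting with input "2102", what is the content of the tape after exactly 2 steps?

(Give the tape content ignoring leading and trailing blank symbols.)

Execution trace:
Initial: [t0]2102
Step 1: δ(t0, 2) = (t0, 0, L) → [t0]□0102
Step 2: δ(t0, □) = (tA, 2, L) → [tA]□20102

The machine reaches the accept state tA and halts.

After 2 steps, the tape (ignoring leading/trailing blanks) is: 20102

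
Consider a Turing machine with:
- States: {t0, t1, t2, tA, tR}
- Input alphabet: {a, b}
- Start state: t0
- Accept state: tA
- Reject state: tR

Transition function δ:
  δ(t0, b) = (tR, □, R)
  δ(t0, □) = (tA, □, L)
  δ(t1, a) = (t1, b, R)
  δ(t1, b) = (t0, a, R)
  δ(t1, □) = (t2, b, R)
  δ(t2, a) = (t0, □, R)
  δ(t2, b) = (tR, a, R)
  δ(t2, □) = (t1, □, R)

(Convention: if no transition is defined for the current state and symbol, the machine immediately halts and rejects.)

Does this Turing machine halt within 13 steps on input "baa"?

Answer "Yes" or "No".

Execution trace:
Initial: [t0]baa
Step 1: δ(t0, b) = (tR, □, R) → □[tR]aa

The machine reaches the reject state tR and halts.
The machine halted after 1 step (within the 13-step bound).

Answer: Yes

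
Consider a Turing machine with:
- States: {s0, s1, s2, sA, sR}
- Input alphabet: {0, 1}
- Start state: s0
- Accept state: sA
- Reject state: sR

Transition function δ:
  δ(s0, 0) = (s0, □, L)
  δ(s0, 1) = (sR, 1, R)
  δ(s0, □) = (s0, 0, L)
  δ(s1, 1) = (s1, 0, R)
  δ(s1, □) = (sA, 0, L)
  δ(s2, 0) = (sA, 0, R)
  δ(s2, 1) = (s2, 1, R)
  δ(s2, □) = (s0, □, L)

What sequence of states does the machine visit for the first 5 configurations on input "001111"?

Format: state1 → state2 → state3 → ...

Execution trace:
Initial: [s0]001111
Step 1: δ(s0, 0) = (s0, □, L) → [s0]□□01111
Step 2: δ(s0, □) = (s0, 0, L) → [s0]□0□01111
Step 3: δ(s0, □) = (s0, 0, L) → [s0]□00□01111
Step 4: δ(s0, □) = (s0, 0, L) → [s0]□000□01111

State sequence: s0 → s0 → s0 → s0 → s0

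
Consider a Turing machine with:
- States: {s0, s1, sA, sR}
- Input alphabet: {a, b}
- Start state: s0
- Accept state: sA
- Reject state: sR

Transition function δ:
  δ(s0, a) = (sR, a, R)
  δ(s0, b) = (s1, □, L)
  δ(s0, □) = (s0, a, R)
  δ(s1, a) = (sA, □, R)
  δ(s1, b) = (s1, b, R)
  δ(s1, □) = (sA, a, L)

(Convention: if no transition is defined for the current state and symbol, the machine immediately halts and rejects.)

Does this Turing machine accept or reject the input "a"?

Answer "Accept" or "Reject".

Execution trace:
Initial: [s0]a
Step 1: δ(s0, a) = (sR, a, R) → a[sR]□

The machine reaches the reject state sR and halts.

Answer: Reject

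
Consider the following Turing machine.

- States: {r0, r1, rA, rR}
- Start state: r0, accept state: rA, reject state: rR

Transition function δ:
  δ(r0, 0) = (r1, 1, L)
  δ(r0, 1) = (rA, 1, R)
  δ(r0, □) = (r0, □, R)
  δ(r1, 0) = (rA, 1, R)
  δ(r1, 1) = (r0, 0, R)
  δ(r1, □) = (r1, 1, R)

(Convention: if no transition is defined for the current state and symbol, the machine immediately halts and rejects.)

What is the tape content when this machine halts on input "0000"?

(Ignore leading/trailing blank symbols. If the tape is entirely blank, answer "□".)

Execution trace:
Initial: [r0]0000
Step 1: δ(r0, 0) = (r1, 1, L) → [r1]□1000
Step 2: δ(r1, □) = (r1, 1, R) → 1[r1]1000
Step 3: δ(r1, 1) = (r0, 0, R) → 10[r0]000
Step 4: δ(r0, 0) = (r1, 1, L) → 1[r1]0100
Step 5: δ(r1, 0) = (rA, 1, R) → 11[rA]100

The machine reaches the accept state rA and halts.

Final tape (ignoring leading/trailing blanks): 11100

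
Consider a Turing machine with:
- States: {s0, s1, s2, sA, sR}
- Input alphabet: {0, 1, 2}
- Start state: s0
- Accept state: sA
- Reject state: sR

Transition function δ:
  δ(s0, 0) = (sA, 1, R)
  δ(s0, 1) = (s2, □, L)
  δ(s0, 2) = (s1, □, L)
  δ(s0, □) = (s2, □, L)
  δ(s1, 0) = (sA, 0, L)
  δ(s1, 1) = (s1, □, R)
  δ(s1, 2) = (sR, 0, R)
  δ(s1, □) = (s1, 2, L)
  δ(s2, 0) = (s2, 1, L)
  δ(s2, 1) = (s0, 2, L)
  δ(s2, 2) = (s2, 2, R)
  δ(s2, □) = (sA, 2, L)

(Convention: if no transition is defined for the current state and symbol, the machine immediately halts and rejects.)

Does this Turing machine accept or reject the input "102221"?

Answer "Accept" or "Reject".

Execution trace:
Initial: [s0]102221
Step 1: δ(s0, 1) = (s2, □, L) → [s2]□□02221
Step 2: δ(s2, □) = (sA, 2, L) → [sA]□2□02221

The machine reaches the accept state sA and halts.

Answer: Accept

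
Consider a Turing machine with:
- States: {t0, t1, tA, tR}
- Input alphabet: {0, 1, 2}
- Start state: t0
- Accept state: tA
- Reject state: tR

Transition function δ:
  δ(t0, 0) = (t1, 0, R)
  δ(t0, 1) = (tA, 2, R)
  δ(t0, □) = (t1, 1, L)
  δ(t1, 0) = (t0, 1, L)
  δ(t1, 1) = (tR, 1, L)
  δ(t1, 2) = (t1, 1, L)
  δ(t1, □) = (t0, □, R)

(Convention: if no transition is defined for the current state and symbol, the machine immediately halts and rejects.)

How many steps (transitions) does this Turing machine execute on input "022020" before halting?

Execution trace:
Initial: [t0]022020
Step 1: δ(t0, 0) = (t1, 0, R) → 0[t1]22020
Step 2: δ(t1, 2) = (t1, 1, L) → [t1]012020
Step 3: δ(t1, 0) = (t0, 1, L) → [t0]□112020
Step 4: δ(t0, □) = (t1, 1, L) → [t1]□1112020
Step 5: δ(t1, □) = (t0, □, R) → □[t0]1112020
Step 6: δ(t0, 1) = (tA, 2, R) → □2[tA]112020

The machine reaches the accept state tA and halts.

The machine executed 6 steps before halting.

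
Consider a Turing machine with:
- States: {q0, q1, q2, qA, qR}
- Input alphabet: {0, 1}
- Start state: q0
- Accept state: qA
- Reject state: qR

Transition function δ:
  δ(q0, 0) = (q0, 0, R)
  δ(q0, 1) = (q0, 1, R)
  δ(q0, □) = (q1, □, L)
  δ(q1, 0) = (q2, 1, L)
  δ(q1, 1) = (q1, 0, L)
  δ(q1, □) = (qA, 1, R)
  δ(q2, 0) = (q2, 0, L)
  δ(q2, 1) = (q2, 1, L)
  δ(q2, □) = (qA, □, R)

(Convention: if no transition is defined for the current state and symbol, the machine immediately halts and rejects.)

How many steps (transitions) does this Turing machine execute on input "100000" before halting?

Execution trace:
Initial: [q0]100000
Step 1: δ(q0, 1) = (q0, 1, R) → 1[q0]00000
Step 2: δ(q0, 0) = (q0, 0, R) → 10[q0]0000
Step 3: δ(q0, 0) = (q0, 0, R) → 100[q0]000
Step 4: δ(q0, 0) = (q0, 0, R) → 1000[q0]00
Step 5: δ(q0, 0) = (q0, 0, R) → 10000[q0]0
Step 6: δ(q0, 0) = (q0, 0, R) → 100000[q0]□
Step 7: δ(q0, □) = (q1, □, L) → 10000[q1]0□
Step 8: δ(q1, 0) = (q2, 1, L) → 1000[q2]01□
Step 9: δ(q2, 0) = (q2, 0, L) → 100[q2]001□
Step 10: δ(q2, 0) = (q2, 0, L) → 10[q2]0001□
Step 11: δ(q2, 0) = (q2, 0, L) → 1[q2]00001□
Step 12: δ(q2, 0) = (q2, 0, L) → [q2]100001□
Step 13: δ(q2, 1) = (q2, 1, L) → [q2]□100001□
Step 14: δ(q2, □) = (qA, □, R) → □[qA]100001□

The machine reaches the accept state qA and halts.

The machine executed 14 steps before halting.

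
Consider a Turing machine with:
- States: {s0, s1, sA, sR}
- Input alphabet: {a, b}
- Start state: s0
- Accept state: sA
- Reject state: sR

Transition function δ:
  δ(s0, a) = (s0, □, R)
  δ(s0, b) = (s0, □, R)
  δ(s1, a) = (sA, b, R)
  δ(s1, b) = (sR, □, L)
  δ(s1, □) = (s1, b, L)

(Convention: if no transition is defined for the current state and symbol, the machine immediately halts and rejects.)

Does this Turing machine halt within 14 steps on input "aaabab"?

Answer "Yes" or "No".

Execution trace:
Initial: [s0]aaabab
Step 1: δ(s0, a) = (s0, □, R) → □[s0]aabab
Step 2: δ(s0, a) = (s0, □, R) → □□[s0]abab
Step 3: δ(s0, a) = (s0, □, R) → □□□[s0]bab
Step 4: δ(s0, b) = (s0, □, R) → □□□□[s0]ab
Step 5: δ(s0, a) = (s0, □, R) → □□□□□[s0]b
Step 6: δ(s0, b) = (s0, □, R) → □□□□□□[s0]□

No transition is defined for δ(s0, □). By convention the machine halts and rejects.
The machine halted after 6 steps (within the 14-step bound).

Answer: Yes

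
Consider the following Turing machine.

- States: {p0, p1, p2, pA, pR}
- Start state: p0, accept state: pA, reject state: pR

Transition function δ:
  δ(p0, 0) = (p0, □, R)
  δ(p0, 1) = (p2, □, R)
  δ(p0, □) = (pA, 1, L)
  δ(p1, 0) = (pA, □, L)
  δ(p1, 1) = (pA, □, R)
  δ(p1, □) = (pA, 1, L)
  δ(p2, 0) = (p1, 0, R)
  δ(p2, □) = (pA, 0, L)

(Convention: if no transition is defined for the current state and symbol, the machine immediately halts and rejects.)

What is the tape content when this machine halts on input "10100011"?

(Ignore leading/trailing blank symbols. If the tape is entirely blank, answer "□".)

Execution trace:
Initial: [p0]10100011
Step 1: δ(p0, 1) = (p2, □, R) → □[p2]0100011
Step 2: δ(p2, 0) = (p1, 0, R) → □0[p1]100011
Step 3: δ(p1, 1) = (pA, □, R) → □0□[pA]00011

The machine reaches the accept state pA and halts.

Final tape (ignoring leading/trailing blanks): 0□00011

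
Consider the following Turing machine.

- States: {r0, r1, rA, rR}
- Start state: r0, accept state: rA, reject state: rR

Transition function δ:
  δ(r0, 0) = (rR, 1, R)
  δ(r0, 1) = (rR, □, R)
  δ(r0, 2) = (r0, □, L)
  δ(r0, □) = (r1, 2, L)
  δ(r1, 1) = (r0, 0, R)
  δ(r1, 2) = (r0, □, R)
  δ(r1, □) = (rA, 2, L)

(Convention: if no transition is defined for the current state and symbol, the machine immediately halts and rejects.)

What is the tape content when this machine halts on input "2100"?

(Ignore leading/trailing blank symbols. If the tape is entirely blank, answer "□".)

Execution trace:
Initial: [r0]2100
Step 1: δ(r0, 2) = (r0, □, L) → [r0]□□100
Step 2: δ(r0, □) = (r1, 2, L) → [r1]□2□100
Step 3: δ(r1, □) = (rA, 2, L) → [rA]□22□100

The machine reaches the accept state rA and halts.

Final tape (ignoring leading/trailing blanks): 22□100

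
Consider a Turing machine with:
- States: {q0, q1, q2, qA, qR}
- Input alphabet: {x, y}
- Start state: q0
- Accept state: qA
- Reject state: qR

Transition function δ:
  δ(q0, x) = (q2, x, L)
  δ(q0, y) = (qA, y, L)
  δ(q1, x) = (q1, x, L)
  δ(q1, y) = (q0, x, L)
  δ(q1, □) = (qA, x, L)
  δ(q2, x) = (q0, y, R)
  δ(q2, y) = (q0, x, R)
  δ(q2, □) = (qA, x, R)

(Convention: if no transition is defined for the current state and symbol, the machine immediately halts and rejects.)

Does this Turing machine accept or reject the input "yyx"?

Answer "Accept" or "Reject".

Execution trace:
Initial: [q0]yyx
Step 1: δ(q0, y) = (qA, y, L) → [qA]□yyx

The machine reaches the accept state qA and halts.

Answer: Accept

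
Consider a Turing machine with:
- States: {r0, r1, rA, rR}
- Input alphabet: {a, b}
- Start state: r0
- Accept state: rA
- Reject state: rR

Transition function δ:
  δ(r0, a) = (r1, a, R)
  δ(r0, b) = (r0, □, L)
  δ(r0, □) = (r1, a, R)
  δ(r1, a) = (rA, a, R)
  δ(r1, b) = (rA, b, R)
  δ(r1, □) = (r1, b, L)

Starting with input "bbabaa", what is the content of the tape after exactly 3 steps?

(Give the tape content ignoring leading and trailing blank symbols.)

Execution trace:
Initial: [r0]bbabaa
Step 1: δ(r0, b) = (r0, □, L) → [r0]□□babaa
Step 2: δ(r0, □) = (r1, a, R) → a[r1]□babaa
Step 3: δ(r1, □) = (r1, b, L) → [r1]abbabaa

After 3 steps, the tape (ignoring leading/trailing blanks) is: abbabaa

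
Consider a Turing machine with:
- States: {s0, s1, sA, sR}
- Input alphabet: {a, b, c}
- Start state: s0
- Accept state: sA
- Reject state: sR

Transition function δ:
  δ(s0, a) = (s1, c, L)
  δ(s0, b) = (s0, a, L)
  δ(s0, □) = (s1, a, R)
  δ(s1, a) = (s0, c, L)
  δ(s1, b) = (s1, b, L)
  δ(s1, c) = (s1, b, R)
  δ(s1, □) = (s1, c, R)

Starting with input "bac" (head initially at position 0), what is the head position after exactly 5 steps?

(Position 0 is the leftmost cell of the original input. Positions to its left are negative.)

Execution trace (head position shown):
Step 0: [s0]bac  (head at position 0)
Step 1: move left → [s0]□aac  (head at position -1)
Step 2: move right → a[s1]aac  (head at position 0)
Step 3: move left → [s0]acac  (head at position -1)
Step 4: move left → [s1]□ccac  (head at position -2)
Step 5: move right → c[s1]ccac  (head at position -1)

After 5 steps, the head is at position -1.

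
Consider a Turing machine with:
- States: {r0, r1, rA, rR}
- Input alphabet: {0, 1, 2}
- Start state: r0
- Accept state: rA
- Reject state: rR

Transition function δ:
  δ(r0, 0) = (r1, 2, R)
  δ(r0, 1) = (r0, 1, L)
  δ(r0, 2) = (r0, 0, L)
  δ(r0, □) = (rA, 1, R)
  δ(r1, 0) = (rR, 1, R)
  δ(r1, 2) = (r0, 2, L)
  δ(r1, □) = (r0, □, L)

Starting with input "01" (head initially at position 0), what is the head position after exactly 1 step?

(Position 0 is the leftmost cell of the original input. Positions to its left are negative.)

Execution trace (head position shown):
Step 0: [r0]01  (head at position 0)
Step 1: move right → 2[r1]1  (head at position 1)

After 1 step, the head is at position 1.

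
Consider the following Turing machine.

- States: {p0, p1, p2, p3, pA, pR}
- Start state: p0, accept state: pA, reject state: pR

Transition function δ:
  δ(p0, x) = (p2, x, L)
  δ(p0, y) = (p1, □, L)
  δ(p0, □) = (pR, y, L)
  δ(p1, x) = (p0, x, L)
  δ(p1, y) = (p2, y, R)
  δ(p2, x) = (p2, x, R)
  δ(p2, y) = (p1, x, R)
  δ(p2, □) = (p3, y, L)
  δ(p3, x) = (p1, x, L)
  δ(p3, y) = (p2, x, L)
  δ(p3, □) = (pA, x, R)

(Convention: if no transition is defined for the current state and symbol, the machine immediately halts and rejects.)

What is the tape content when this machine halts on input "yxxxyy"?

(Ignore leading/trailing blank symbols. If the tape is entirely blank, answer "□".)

Execution trace:
Initial: [p0]yxxxyy
Step 1: δ(p0, y) = (p1, □, L) → [p1]□□xxxyy

No transition is defined for δ(p1, □). By convention the machine halts and rejects.

Final tape (ignoring leading/trailing blanks): xxxyy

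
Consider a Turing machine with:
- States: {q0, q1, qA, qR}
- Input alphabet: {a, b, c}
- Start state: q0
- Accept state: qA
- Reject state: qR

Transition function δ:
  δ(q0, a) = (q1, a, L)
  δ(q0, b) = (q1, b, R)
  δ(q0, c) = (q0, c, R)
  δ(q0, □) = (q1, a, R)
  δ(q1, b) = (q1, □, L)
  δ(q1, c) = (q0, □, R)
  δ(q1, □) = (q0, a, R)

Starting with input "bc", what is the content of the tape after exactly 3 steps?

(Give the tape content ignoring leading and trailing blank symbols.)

Execution trace:
Initial: [q0]bc
Step 1: δ(q0, b) = (q1, b, R) → b[q1]c
Step 2: δ(q1, c) = (q0, □, R) → b□[q0]□
Step 3: δ(q0, □) = (q1, a, R) → b□a[q1]□

After 3 steps, the tape (ignoring leading/trailing blanks) is: b□a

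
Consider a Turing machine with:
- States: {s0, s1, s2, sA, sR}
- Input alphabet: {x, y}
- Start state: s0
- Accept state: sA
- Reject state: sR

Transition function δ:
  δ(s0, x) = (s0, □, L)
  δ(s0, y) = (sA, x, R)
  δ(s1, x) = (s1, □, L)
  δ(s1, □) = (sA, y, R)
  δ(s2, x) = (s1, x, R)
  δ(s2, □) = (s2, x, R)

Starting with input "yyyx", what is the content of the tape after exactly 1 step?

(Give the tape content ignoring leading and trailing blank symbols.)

Execution trace:
Initial: [s0]yyyx
Step 1: δ(s0, y) = (sA, x, R) → x[sA]yyx

The machine reaches the accept state sA and halts.

After 1 step, the tape (ignoring leading/trailing blanks) is: xyyx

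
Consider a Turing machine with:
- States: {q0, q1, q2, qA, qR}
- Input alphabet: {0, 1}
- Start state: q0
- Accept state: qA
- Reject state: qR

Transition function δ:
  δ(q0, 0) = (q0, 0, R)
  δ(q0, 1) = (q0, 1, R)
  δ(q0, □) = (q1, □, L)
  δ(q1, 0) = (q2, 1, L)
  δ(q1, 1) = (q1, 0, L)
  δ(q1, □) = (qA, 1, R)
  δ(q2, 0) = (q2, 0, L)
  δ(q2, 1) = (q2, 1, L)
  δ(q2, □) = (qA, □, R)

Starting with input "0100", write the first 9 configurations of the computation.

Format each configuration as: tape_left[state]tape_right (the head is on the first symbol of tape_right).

Transitions applied:
Step 1: δ(q0, 0) = (q0, 0, R)
Step 2: δ(q0, 1) = (q0, 1, R)
Step 3: δ(q0, 0) = (q0, 0, R)
Step 4: δ(q0, 0) = (q0, 0, R)
Step 5: δ(q0, □) = (q1, □, L)
Step 6: δ(q1, 0) = (q2, 1, L)
Step 7: δ(q2, 0) = (q2, 0, L)
Step 8: δ(q2, 1) = (q2, 1, L)

The first 9 configurations are:
[q0]0100 ⊢ 0[q0]100 ⊢ 01[q0]00 ⊢ 010[q0]0 ⊢ 0100[q0]□ ⊢ 010[q1]0□ ⊢ 01[q2]01□ ⊢ 0[q2]101□ ⊢ [q2]0101□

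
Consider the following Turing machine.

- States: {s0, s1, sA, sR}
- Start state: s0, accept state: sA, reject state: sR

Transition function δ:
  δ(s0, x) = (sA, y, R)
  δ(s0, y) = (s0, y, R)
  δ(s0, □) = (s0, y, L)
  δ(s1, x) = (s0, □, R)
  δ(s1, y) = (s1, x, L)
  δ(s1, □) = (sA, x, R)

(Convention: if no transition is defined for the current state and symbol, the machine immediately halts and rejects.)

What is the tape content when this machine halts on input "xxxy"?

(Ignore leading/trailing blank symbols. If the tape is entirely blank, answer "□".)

Execution trace:
Initial: [s0]xxxy
Step 1: δ(s0, x) = (sA, y, R) → y[sA]xxy

The machine reaches the accept state sA and halts.

Final tape (ignoring leading/trailing blanks): yxxy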